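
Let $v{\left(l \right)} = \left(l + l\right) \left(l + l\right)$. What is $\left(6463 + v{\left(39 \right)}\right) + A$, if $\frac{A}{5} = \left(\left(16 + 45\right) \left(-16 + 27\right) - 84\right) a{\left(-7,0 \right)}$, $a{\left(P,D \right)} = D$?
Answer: $12547$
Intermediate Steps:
$v{\left(l \right)} = 4 l^{2}$ ($v{\left(l \right)} = 2 l 2 l = 4 l^{2}$)
$A = 0$ ($A = 5 \left(\left(16 + 45\right) \left(-16 + 27\right) - 84\right) 0 = 5 \left(61 \cdot 11 - 84\right) 0 = 5 \left(671 - 84\right) 0 = 5 \cdot 587 \cdot 0 = 5 \cdot 0 = 0$)
$\left(6463 + v{\left(39 \right)}\right) + A = \left(6463 + 4 \cdot 39^{2}\right) + 0 = \left(6463 + 4 \cdot 1521\right) + 0 = \left(6463 + 6084\right) + 0 = 12547 + 0 = 12547$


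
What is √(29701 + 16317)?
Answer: √46018 ≈ 214.52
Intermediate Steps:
√(29701 + 16317) = √46018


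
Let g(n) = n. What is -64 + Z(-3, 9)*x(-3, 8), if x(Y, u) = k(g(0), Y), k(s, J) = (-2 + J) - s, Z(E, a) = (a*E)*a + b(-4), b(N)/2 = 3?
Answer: 1121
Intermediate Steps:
b(N) = 6 (b(N) = 2*3 = 6)
Z(E, a) = 6 + E*a² (Z(E, a) = (a*E)*a + 6 = (E*a)*a + 6 = E*a² + 6 = 6 + E*a²)
k(s, J) = -2 + J - s
x(Y, u) = -2 + Y (x(Y, u) = -2 + Y - 1*0 = -2 + Y + 0 = -2 + Y)
-64 + Z(-3, 9)*x(-3, 8) = -64 + (6 - 3*9²)*(-2 - 3) = -64 + (6 - 3*81)*(-5) = -64 + (6 - 243)*(-5) = -64 - 237*(-5) = -64 + 1185 = 1121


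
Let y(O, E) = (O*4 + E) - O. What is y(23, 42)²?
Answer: 12321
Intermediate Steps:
y(O, E) = E + 3*O (y(O, E) = (4*O + E) - O = (E + 4*O) - O = E + 3*O)
y(23, 42)² = (42 + 3*23)² = (42 + 69)² = 111² = 12321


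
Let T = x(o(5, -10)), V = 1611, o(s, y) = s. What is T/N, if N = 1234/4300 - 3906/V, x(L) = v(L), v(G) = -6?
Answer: 769700/274219 ≈ 2.8069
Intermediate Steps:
x(L) = -6
T = -6
N = -822657/384850 (N = 1234/4300 - 3906/1611 = 1234*(1/4300) - 3906*1/1611 = 617/2150 - 434/179 = -822657/384850 ≈ -2.1376)
T/N = -6/(-822657/384850) = -6*(-384850/822657) = 769700/274219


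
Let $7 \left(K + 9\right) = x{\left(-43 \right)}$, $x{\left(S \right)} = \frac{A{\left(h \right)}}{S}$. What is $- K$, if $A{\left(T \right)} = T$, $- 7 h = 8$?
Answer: $\frac{18955}{2107} \approx 8.9962$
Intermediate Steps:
$h = - \frac{8}{7}$ ($h = \left(- \frac{1}{7}\right) 8 = - \frac{8}{7} \approx -1.1429$)
$x{\left(S \right)} = - \frac{8}{7 S}$
$K = - \frac{18955}{2107}$ ($K = -9 + \frac{\left(- \frac{8}{7}\right) \frac{1}{-43}}{7} = -9 + \frac{\left(- \frac{8}{7}\right) \left(- \frac{1}{43}\right)}{7} = -9 + \frac{1}{7} \cdot \frac{8}{301} = -9 + \frac{8}{2107} = - \frac{18955}{2107} \approx -8.9962$)
$- K = \left(-1\right) \left(- \frac{18955}{2107}\right) = \frac{18955}{2107}$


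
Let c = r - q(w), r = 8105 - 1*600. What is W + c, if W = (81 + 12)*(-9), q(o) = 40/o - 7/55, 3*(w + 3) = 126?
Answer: 14300933/2145 ≈ 6667.1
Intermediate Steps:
w = 39 (w = -3 + (1/3)*126 = -3 + 42 = 39)
q(o) = -7/55 + 40/o (q(o) = 40/o - 7*1/55 = 40/o - 7/55 = -7/55 + 40/o)
r = 7505 (r = 8105 - 600 = 7505)
W = -837 (W = 93*(-9) = -837)
c = 16096298/2145 (c = 7505 - (-7/55 + 40/39) = 7505 - 1*1927/2145 = 7505 - 1927/2145 = 16096298/2145 ≈ 7504.1)
W + c = -837 + 16096298/2145 = 14300933/2145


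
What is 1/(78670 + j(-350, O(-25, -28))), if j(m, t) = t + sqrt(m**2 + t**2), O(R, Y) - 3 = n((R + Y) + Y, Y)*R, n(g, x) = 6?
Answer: 4619/362689260 - 7*sqrt(2941)/6165717420 ≈ 1.2674e-5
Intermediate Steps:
O(R, Y) = 3 + 6*R
1/(78670 + j(-350, O(-25, -28))) = 1/(78670 + ((3 + 6*(-25)) + sqrt((-350)**2 + (3 + 6*(-25))**2))) = 1/(78670 + ((3 - 150) + sqrt(122500 + (3 - 150)**2))) = 1/(78670 + (-147 + sqrt(122500 + (-147)**2))) = 1/(78670 + (-147 + sqrt(122500 + 21609))) = 1/(78670 + (-147 + sqrt(144109))) = 1/(78670 + (-147 + 7*sqrt(2941))) = 1/(78523 + 7*sqrt(2941))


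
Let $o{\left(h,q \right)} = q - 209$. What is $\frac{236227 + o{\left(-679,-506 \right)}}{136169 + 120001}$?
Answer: $\frac{39252}{42695} \approx 0.91936$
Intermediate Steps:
$o{\left(h,q \right)} = -209 + q$ ($o{\left(h,q \right)} = q - 209 = -209 + q$)
$\frac{236227 + o{\left(-679,-506 \right)}}{136169 + 120001} = \frac{236227 - 715}{136169 + 120001} = \frac{236227 - 715}{256170} = 235512 \cdot \frac{1}{256170} = \frac{39252}{42695}$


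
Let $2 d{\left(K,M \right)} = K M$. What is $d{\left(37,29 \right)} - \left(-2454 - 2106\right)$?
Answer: $\frac{10193}{2} \approx 5096.5$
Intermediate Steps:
$d{\left(K,M \right)} = \frac{K M}{2}$
$d{\left(37,29 \right)} - \left(-2454 - 2106\right) = \frac{1}{2} \cdot 37 \cdot 29 - \left(-2454 - 2106\right) = \frac{1073}{2} - \left(-2454 - 2106\right) = \frac{1073}{2} - -4560 = \frac{1073}{2} + 4560 = \frac{10193}{2}$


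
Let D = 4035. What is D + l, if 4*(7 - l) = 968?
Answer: 3800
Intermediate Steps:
l = -235 (l = 7 - ¼*968 = 7 - 242 = -235)
D + l = 4035 - 235 = 3800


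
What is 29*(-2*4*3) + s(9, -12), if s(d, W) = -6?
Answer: -702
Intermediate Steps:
29*(-2*4*3) + s(9, -12) = 29*(-2*4*3) - 6 = 29*(-8*3) - 6 = 29*(-24) - 6 = -696 - 6 = -702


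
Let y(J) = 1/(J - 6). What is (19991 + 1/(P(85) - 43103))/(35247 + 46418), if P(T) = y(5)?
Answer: 861692063/3520088160 ≈ 0.24479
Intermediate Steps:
y(J) = 1/(-6 + J)
P(T) = -1 (P(T) = 1/(-6 + 5) = 1/(-1) = -1)
(19991 + 1/(P(85) - 43103))/(35247 + 46418) = (19991 + 1/(-1 - 43103))/(35247 + 46418) = (19991 + 1/(-43104))/81665 = (19991 - 1/43104)*(1/81665) = (861692063/43104)*(1/81665) = 861692063/3520088160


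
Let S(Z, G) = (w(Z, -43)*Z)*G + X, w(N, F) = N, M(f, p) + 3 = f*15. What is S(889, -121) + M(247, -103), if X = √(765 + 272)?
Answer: -95625139 + √1037 ≈ -9.5625e+7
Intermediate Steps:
M(f, p) = -3 + 15*f (M(f, p) = -3 + f*15 = -3 + 15*f)
X = √1037 ≈ 32.203
S(Z, G) = √1037 + G*Z² (S(Z, G) = (Z*Z)*G + √1037 = Z²*G + √1037 = G*Z² + √1037 = √1037 + G*Z²)
S(889, -121) + M(247, -103) = (√1037 - 121*889²) + (-3 + 15*247) = (√1037 - 121*790321) + (-3 + 3705) = (√1037 - 95628841) + 3702 = (-95628841 + √1037) + 3702 = -95625139 + √1037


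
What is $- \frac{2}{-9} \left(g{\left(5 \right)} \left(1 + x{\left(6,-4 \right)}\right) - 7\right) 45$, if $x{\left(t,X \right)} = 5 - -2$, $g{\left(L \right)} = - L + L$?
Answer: $-70$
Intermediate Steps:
$g{\left(L \right)} = 0$
$x{\left(t,X \right)} = 7$ ($x{\left(t,X \right)} = 5 + 2 = 7$)
$- \frac{2}{-9} \left(g{\left(5 \right)} \left(1 + x{\left(6,-4 \right)}\right) - 7\right) 45 = - \frac{2}{-9} \left(0 \left(1 + 7\right) - 7\right) 45 = \left(-2\right) \left(- \frac{1}{9}\right) \left(0 \cdot 8 - 7\right) 45 = \frac{2 \left(0 - 7\right)}{9} \cdot 45 = \frac{2}{9} \left(-7\right) 45 = \left(- \frac{14}{9}\right) 45 = -70$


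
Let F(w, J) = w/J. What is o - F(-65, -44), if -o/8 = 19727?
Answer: -6943969/44 ≈ -1.5782e+5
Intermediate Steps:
o = -157816 (o = -8*19727 = -157816)
o - F(-65, -44) = -157816 - (-65)/(-44) = -157816 - (-65)*(-1)/44 = -157816 - 1*65/44 = -157816 - 65/44 = -6943969/44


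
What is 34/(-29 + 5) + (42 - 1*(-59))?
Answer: 1195/12 ≈ 99.583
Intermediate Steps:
34/(-29 + 5) + (42 - 1*(-59)) = 34/(-24) + (42 + 59) = 34*(-1/24) + 101 = -17/12 + 101 = 1195/12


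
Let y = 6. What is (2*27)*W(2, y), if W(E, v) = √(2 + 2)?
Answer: 108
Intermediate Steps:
W(E, v) = 2 (W(E, v) = √4 = 2)
(2*27)*W(2, y) = (2*27)*2 = 54*2 = 108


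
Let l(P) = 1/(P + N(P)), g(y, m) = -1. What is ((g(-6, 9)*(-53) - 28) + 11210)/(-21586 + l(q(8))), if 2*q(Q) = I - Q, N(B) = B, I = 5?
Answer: -33705/64759 ≈ -0.52047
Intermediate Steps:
q(Q) = 5/2 - Q/2 (q(Q) = (5 - Q)/2 = 5/2 - Q/2)
l(P) = 1/(2*P) (l(P) = 1/(P + P) = 1/(2*P))
((g(-6, 9)*(-53) - 28) + 11210)/(-21586 + l(q(8))) = ((-1*(-53) - 28) + 11210)/(-21586 + 1/(2*(5/2 - ½*8))) = ((53 - 28) + 11210)/(-21586 + 1/(2*(5/2 - 4))) = (25 + 11210)/(-21586 + 1/(2*(-3/2))) = 11235/(-21586 + (½)*(-⅔)) = 11235/(-21586 - ⅓) = 11235/(-64759/3) = 11235*(-3/64759) = -33705/64759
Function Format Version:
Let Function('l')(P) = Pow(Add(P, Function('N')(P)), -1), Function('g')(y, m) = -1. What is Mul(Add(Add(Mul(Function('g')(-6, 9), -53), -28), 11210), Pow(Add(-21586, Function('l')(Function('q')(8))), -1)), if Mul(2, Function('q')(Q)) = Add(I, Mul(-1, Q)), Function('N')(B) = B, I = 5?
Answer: Rational(-33705, 64759) ≈ -0.52047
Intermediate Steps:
Function('q')(Q) = Add(Rational(5, 2), Mul(Rational(-1, 2), Q)) (Function('q')(Q) = Mul(Rational(1, 2), Add(5, Mul(-1, Q))) = Add(Rational(5, 2), Mul(Rational(-1, 2), Q)))
Function('l')(P) = Mul(Rational(1, 2), Pow(P, -1)) (Function('l')(P) = Pow(Add(P, P), -1) = Pow(Mul(2, P), -1) = Mul(Rational(1, 2), Pow(P, -1)))
Mul(Add(Add(Mul(Function('g')(-6, 9), -53), -28), 11210), Pow(Add(-21586, Function('l')(Function('q')(8))), -1)) = Mul(Add(Add(Mul(-1, -53), -28), 11210), Pow(Add(-21586, Mul(Rational(1, 2), Pow(Add(Rational(5, 2), Mul(Rational(-1, 2), 8)), -1))), -1)) = Mul(Add(Add(53, -28), 11210), Pow(Add(-21586, Mul(Rational(1, 2), Pow(Add(Rational(5, 2), -4), -1))), -1)) = Mul(Add(25, 11210), Pow(Add(-21586, Mul(Rational(1, 2), Pow(Rational(-3, 2), -1))), -1)) = Mul(11235, Pow(Add(-21586, Mul(Rational(1, 2), Rational(-2, 3))), -1)) = Mul(11235, Pow(Add(-21586, Rational(-1, 3)), -1)) = Mul(11235, Pow(Rational(-64759, 3), -1)) = Mul(11235, Rational(-3, 64759)) = Rational(-33705, 64759)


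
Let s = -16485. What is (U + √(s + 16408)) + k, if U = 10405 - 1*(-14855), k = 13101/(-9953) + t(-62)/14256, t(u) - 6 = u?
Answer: 447994158307/17736246 + I*√77 ≈ 25259.0 + 8.775*I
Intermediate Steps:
t(u) = 6 + u
k = -23415653/17736246 (k = 13101/(-9953) + (6 - 62)/14256 = 13101*(-1/9953) - 56*1/14256 = -13101/9953 - 7/1782 = -23415653/17736246 ≈ -1.3202)
U = 25260 (U = 10405 + 14855 = 25260)
(U + √(s + 16408)) + k = (25260 + √(-16485 + 16408)) - 23415653/17736246 = (25260 + √(-77)) - 23415653/17736246 = (25260 + I*√77) - 23415653/17736246 = 447994158307/17736246 + I*√77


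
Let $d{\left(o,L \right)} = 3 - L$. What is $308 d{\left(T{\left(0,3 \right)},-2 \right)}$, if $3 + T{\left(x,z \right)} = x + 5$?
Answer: $1540$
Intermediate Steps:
$T{\left(x,z \right)} = 2 + x$ ($T{\left(x,z \right)} = -3 + \left(x + 5\right) = -3 + \left(5 + x\right) = 2 + x$)
$308 d{\left(T{\left(0,3 \right)},-2 \right)} = 308 \left(3 - -2\right) = 308 \left(3 + 2\right) = 308 \cdot 5 = 1540$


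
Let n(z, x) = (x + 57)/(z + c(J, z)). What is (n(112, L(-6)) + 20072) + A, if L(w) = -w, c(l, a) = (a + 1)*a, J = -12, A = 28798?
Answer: 29712963/608 ≈ 48870.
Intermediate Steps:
c(l, a) = a*(1 + a) (c(l, a) = (1 + a)*a = a*(1 + a))
n(z, x) = (57 + x)/(z + z*(1 + z)) (n(z, x) = (x + 57)/(z + z*(1 + z)) = (57 + x)/(z + z*(1 + z)))
(n(112, L(-6)) + 20072) + A = ((57 - 1*(-6))/(112*(2 + 112)) + 20072) + 28798 = ((1/112)*(57 + 6)/114 + 20072) + 28798 = ((1/112)*(1/114)*63 + 20072) + 28798 = (3/608 + 20072) + 28798 = 12203779/608 + 28798 = 29712963/608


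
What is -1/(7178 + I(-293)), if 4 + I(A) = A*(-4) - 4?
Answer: -1/8342 ≈ -0.00011988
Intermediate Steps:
I(A) = -8 - 4*A (I(A) = -4 + (A*(-4) - 4) = -4 + (-4*A - 4) = -4 + (-4 - 4*A) = -8 - 4*A)
-1/(7178 + I(-293)) = -1/(7178 + (-8 - 4*(-293))) = -1/(7178 + (-8 + 1172)) = -1/(7178 + 1164) = -1/8342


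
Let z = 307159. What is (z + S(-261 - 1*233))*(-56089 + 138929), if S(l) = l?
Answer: 25404128600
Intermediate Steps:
(z + S(-261 - 1*233))*(-56089 + 138929) = (307159 + (-261 - 1*233))*(-56089 + 138929) = (307159 + (-261 - 233))*82840 = (307159 - 494)*82840 = 306665*82840 = 25404128600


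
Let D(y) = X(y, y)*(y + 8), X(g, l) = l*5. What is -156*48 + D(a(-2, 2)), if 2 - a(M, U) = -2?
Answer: -7248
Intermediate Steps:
X(g, l) = 5*l
a(M, U) = 4 (a(M, U) = 2 - 1*(-2) = 2 + 2 = 4)
D(y) = 5*y*(8 + y) (D(y) = (5*y)*(y + 8) = (5*y)*(8 + y) = 5*y*(8 + y))
-156*48 + D(a(-2, 2)) = -156*48 + 5*4*(8 + 4) = -7488 + 5*4*12 = -7488 + 240 = -7248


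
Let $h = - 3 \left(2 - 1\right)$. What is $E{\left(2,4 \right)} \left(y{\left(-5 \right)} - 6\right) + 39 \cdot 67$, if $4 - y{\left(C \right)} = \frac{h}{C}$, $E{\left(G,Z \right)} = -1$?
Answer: $\frac{13078}{5} \approx 2615.6$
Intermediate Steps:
$h = -3$ ($h = \left(-3\right) 1 = -3$)
$y{\left(C \right)} = 4 + \frac{3}{C}$ ($y{\left(C \right)} = 4 - - \frac{3}{C} = 4 + \frac{3}{C}$)
$E{\left(2,4 \right)} \left(y{\left(-5 \right)} - 6\right) + 39 \cdot 67 = - (\left(4 + \frac{3}{-5}\right) - 6) + 39 \cdot 67 = - (\left(4 + 3 \left(- \frac{1}{5}\right)\right) - 6) + 2613 = - (\left(4 - \frac{3}{5}\right) - 6) + 2613 = - (\frac{17}{5} - 6) + 2613 = \left(-1\right) \left(- \frac{13}{5}\right) + 2613 = \frac{13}{5} + 2613 = \frac{13078}{5}$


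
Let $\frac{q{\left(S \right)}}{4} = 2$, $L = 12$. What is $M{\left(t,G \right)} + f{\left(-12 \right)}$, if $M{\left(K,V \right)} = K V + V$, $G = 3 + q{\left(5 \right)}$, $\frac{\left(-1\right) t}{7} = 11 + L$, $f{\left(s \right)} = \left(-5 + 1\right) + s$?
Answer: $-1776$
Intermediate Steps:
$q{\left(S \right)} = 8$ ($q{\left(S \right)} = 4 \cdot 2 = 8$)
$f{\left(s \right)} = -4 + s$
$t = -161$ ($t = - 7 \left(11 + 12\right) = \left(-7\right) 23 = -161$)
$G = 11$ ($G = 3 + 8 = 11$)
$M{\left(K,V \right)} = V + K V$
$M{\left(t,G \right)} + f{\left(-12 \right)} = 11 \left(1 - 161\right) - 16 = 11 \left(-160\right) - 16 = -1760 - 16 = -1776$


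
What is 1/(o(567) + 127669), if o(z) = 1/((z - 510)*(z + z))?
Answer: 64638/8252268823 ≈ 7.8328e-6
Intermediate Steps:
o(z) = 1/(2*z*(-510 + z)) (o(z) = 1/((-510 + z)*(2*z)) = 1/(2*z*(-510 + z)))
1/(o(567) + 127669) = 1/((1/2)/(567*(-510 + 567)) + 127669) = 1/((1/2)*(1/567)/57 + 127669) = 1/((1/2)*(1/567)*(1/57) + 127669) = 1/(1/64638 + 127669) = 1/(8252268823/64638) = 64638/8252268823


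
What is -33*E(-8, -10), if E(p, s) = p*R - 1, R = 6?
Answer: 1617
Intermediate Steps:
E(p, s) = -1 + 6*p (E(p, s) = p*6 - 1 = 6*p - 1 = -1 + 6*p)
-33*E(-8, -10) = -33*(-1 + 6*(-8)) = -33*(-1 - 48) = -33*(-49) = 1617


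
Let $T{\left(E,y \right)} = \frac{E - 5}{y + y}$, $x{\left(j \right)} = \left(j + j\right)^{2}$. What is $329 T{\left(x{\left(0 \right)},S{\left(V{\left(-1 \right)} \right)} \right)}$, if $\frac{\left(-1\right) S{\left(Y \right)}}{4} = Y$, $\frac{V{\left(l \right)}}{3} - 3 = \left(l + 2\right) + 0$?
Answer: $\frac{1645}{96} \approx 17.135$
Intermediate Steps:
$x{\left(j \right)} = 4 j^{2}$ ($x{\left(j \right)} = \left(2 j\right)^{2} = 4 j^{2}$)
$V{\left(l \right)} = 15 + 3 l$ ($V{\left(l \right)} = 9 + 3 \left(\left(l + 2\right) + 0\right) = 9 + 3 \left(\left(2 + l\right) + 0\right) = 9 + 3 \left(2 + l\right) = 9 + \left(6 + 3 l\right) = 15 + 3 l$)
$S{\left(Y \right)} = - 4 Y$
$T{\left(E,y \right)} = \frac{-5 + E}{2 y}$
$329 T{\left(x{\left(0 \right)},S{\left(V{\left(-1 \right)} \right)} \right)} = 329 \frac{-5 + 4 \cdot 0^{2}}{2 \left(- 4 \left(15 + 3 \left(-1\right)\right)\right)} = 329 \frac{-5 + 4 \cdot 0}{2 \left(- 4 \left(15 - 3\right)\right)} = 329 \frac{-5 + 0}{2 \left(\left(-4\right) 12\right)} = 329 \cdot \frac{1}{2} \frac{1}{-48} \left(-5\right) = 329 \cdot \frac{1}{2} \left(- \frac{1}{48}\right) \left(-5\right) = 329 \cdot \frac{5}{96} = \frac{1645}{96}$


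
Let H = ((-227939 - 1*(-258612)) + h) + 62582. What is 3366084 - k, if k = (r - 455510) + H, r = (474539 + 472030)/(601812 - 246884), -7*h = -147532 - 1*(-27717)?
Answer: 1317215858263/354928 ≈ 3.7112e+6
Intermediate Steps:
h = 119815/7 (h = -(-147532 - 1*(-27717))/7 = -(-147532 + 27717)/7 = -⅐*(-119815) = 119815/7 ≈ 17116.)
r = 946569/354928 ≈ 2.6669
H = 772600/7 (H = ((-227939 - 1*(-258612)) + 119815/7) + 62582 = ((-227939 + 258612) + 119815/7) + 62582 = (30673 + 119815/7) + 62582 = 334526/7 + 62582 = 772600/7 ≈ 1.1037e+5)
k = -122498396311/354928 (k = (946569/354928 - 455510) + 772600/7 = -161672306711/354928 + 772600/7 = -122498396311/354928 ≈ -3.4514e+5)
3366084 - k = 3366084 - 1*(-122498396311/354928) = 3366084 + 122498396311/354928 = 1317215858263/354928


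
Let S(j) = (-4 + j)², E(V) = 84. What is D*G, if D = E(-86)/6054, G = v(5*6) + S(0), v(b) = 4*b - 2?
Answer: 1876/1009 ≈ 1.8593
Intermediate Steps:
v(b) = -2 + 4*b
G = 134 (G = (-2 + 4*(5*6)) + (-4 + 0)² = (-2 + 4*30) + (-4)² = (-2 + 120) + 16 = 118 + 16 = 134)
D = 14/1009 (D = 84/6054 = 84*(1/6054) = 14/1009 ≈ 0.013875)
D*G = (14/1009)*134 = 1876/1009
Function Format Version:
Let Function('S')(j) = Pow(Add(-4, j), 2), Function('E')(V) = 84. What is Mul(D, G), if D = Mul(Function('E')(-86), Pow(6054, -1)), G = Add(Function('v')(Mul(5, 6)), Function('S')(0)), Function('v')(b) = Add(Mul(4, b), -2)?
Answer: Rational(1876, 1009) ≈ 1.8593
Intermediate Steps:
Function('v')(b) = Add(-2, Mul(4, b))
G = 134 (G = Add(Add(-2, Mul(4, Mul(5, 6))), Pow(Add(-4, 0), 2)) = Add(Add(-2, Mul(4, 30)), Pow(-4, 2)) = Add(Add(-2, 120), 16) = Add(118, 16) = 134)
D = Rational(14, 1009) (D = Mul(84, Pow(6054, -1)) = Mul(84, Rational(1, 6054)) = Rational(14, 1009) ≈ 0.013875)
Mul(D, G) = Mul(Rational(14, 1009), 134) = Rational(1876, 1009)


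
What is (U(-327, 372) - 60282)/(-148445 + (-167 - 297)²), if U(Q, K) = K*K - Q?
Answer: 78429/66851 ≈ 1.1732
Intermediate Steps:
U(Q, K) = K² - Q
(U(-327, 372) - 60282)/(-148445 + (-167 - 297)²) = ((372² - 1*(-327)) - 60282)/(-148445 + (-167 - 297)²) = ((138384 + 327) - 60282)/(-148445 + (-464)²) = (138711 - 60282)/(-148445 + 215296) = 78429/66851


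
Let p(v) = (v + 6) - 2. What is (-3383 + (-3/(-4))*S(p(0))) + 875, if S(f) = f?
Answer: -2505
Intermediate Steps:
p(v) = 4 + v (p(v) = (6 + v) - 2 = 4 + v)
(-3383 + (-3/(-4))*S(p(0))) + 875 = (-3383 + (-3/(-4))*(4 + 0)) + 875 = (-3383 - 1/4*(-3)*4) + 875 = (-3383 + (3/4)*4) + 875 = (-3383 + 3) + 875 = -3380 + 875 = -2505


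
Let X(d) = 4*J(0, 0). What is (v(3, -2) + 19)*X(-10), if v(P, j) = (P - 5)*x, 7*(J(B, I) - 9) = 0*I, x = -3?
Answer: 900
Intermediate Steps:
J(B, I) = 9 (J(B, I) = 9 + (0*I)/7 = 9 + (⅐)*0 = 9 + 0 = 9)
X(d) = 36 (X(d) = 4*9 = 36)
v(P, j) = 15 - 3*P (v(P, j) = (P - 5)*(-3) = (-5 + P)*(-3) = 15 - 3*P)
(v(3, -2) + 19)*X(-10) = ((15 - 3*3) + 19)*36 = ((15 - 9) + 19)*36 = (6 + 19)*36 = 25*36 = 900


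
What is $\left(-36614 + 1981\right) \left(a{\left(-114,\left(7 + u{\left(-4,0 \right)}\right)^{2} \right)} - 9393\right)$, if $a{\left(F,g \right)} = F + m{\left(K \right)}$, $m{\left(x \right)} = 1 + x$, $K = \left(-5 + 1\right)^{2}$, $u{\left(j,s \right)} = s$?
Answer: $328667170$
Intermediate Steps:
$K = 16$ ($K = \left(-4\right)^{2} = 16$)
$a{\left(F,g \right)} = 17 + F$ ($a{\left(F,g \right)} = F + \left(1 + 16\right) = F + 17 = 17 + F$)
$\left(-36614 + 1981\right) \left(a{\left(-114,\left(7 + u{\left(-4,0 \right)}\right)^{2} \right)} - 9393\right) = \left(-36614 + 1981\right) \left(\left(17 - 114\right) - 9393\right) = - 34633 \left(-97 - 9393\right) = \left(-34633\right) \left(-9490\right) = 328667170$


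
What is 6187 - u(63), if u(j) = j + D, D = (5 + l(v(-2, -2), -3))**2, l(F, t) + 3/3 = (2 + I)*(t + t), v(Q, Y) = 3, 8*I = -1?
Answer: 97143/16 ≈ 6071.4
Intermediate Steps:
I = -1/8 (I = (1/8)*(-1) = -1/8 ≈ -0.12500)
l(F, t) = -1 + 15*t/4 (l(F, t) = -1 + (2 - 1/8)*(t + t) = -1 + 15*(2*t)/8 = -1 + 15*t/4)
D = 841/16 (D = (5 + (-1 + (15/4)*(-3)))**2 = (5 + (-1 - 45/4))**2 = (5 - 49/4)**2 = (-29/4)**2 = 841/16 ≈ 52.563)
u(j) = 841/16 + j (u(j) = j + 841/16 = 841/16 + j)
6187 - u(63) = 6187 - (841/16 + 63) = 6187 - 1*1849/16 = 6187 - 1849/16 = 97143/16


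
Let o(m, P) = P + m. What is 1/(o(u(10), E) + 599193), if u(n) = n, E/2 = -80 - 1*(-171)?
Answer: 1/599385 ≈ 1.6684e-6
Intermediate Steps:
E = 182 (E = 2*(-80 - 1*(-171)) = 2*(-80 + 171) = 2*91 = 182)
1/(o(u(10), E) + 599193) = 1/((182 + 10) + 599193) = 1/(192 + 599193) = 1/599385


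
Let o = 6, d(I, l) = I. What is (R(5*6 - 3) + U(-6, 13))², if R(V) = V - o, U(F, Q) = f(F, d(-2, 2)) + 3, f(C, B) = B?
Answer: 484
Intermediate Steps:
U(F, Q) = 1 (U(F, Q) = -2 + 3 = 1)
R(V) = -6 + V (R(V) = V - 1*6 = V - 6 = -6 + V)
(R(5*6 - 3) + U(-6, 13))² = ((-6 + (5*6 - 3)) + 1)² = ((-6 + (30 - 3)) + 1)² = ((-6 + 27) + 1)² = (21 + 1)² = 22² = 484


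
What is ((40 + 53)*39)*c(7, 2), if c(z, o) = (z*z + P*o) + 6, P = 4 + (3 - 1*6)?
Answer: 206739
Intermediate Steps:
P = 1 (P = 4 + (3 - 6) = 4 - 3 = 1)
c(z, o) = 6 + o + z² (c(z, o) = (z*z + 1*o) + 6 = (z² + o) + 6 = (o + z²) + 6 = 6 + o + z²)
((40 + 53)*39)*c(7, 2) = ((40 + 53)*39)*(6 + 2 + 7²) = (93*39)*(6 + 2 + 49) = 3627*57 = 206739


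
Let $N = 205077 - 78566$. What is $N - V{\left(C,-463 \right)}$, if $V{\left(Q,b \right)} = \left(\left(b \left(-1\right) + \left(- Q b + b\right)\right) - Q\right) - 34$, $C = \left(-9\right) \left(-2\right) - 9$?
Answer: $122387$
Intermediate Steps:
$N = 126511$ ($N = 205077 - 78566 = 126511$)
$C = 9$ ($C = 18 - 9 = 9$)
$V{\left(Q,b \right)} = -34 - Q - Q b$ ($V{\left(Q,b \right)} = \left(\left(- b - \left(- b + Q b\right)\right) - Q\right) - 34 = \left(- Q b - Q\right) - 34 = \left(- Q - Q b\right) - 34 = -34 - Q - Q b$)
$N - V{\left(C,-463 \right)} = 126511 - \left(-34 - 9 - 9 \left(-463\right)\right) = 126511 - \left(-34 - 9 + 4167\right) = 126511 - 4124 = 122387$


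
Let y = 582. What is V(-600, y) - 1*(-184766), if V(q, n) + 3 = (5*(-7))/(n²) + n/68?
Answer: 1063971544751/5758308 ≈ 1.8477e+5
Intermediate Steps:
V(q, n) = -3 - 35/n² + n/68 (V(q, n) = -3 + ((5*(-7))/(n²) + n/68) = -3 + (-35/n² + n*(1/68)) = -3 + (-35/n² + n/68) = -3 - 35/n² + n/68)
V(-600, y) - 1*(-184766) = (-3 - 35/582² + (1/68)*582) - 1*(-184766) = (-3 - 35*1/338724 + 291/34) + 184766 = (-3 - 35/338724 + 291/34) + 184766 = 32008823/5758308 + 184766 = 1063971544751/5758308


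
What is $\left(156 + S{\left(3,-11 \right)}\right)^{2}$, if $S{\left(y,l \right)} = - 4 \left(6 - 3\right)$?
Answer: $20736$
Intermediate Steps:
$S{\left(y,l \right)} = -12$ ($S{\left(y,l \right)} = \left(-4\right) 3 = -12$)
$\left(156 + S{\left(3,-11 \right)}\right)^{2} = \left(156 - 12\right)^{2} = 144^{2} = 20736$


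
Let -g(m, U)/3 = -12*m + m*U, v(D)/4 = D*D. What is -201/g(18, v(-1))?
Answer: -67/144 ≈ -0.46528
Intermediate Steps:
v(D) = 4*D**2 (v(D) = 4*(D*D) = 4*D**2)
g(m, U) = 36*m - 3*U*m (g(m, U) = -3*(-12*m + m*U) = -3*(-12*m + U*m) = 36*m - 3*U*m)
-201/g(18, v(-1)) = -201*1/(54*(12 - 4*(-1)**2)) = -201*1/(54*(12 - 4)) = -201/(3*18*8) = -201/432 = -201*1/432 = -67/144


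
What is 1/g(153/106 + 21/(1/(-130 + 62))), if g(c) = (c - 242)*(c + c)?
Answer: 5618/26744943405 ≈ 2.1006e-7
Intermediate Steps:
g(c) = 2*c*(-242 + c) (g(c) = (-242 + c)*(2*c) = 2*c*(-242 + c))
1/g(153/106 + 21/(1/(-130 + 62))) = 1/(2*(153/106 + 21/(1/(-130 + 62)))*(-242 + (153/106 + 21/(1/(-130 + 62))))) = 1/(2*(153*(1/106) + 21/(1/(-68)))*(-242 + (153*(1/106) + 21/(1/(-68))))) = 1/(2*(153/106 + 21/(-1/68))*(-242 + (153/106 + 21/(-1/68)))) = 1/(2*(153/106 + 21*(-68))*(-242 + (153/106 + 21*(-68)))) = 1/(2*(153/106 - 1428)*(-242 + (153/106 - 1428))) = 1/(2*(-151215/106)*(-242 - 151215/106)) = 1/(2*(-151215/106)*(-176867/106)) = 1/(26744943405/5618) = 5618/26744943405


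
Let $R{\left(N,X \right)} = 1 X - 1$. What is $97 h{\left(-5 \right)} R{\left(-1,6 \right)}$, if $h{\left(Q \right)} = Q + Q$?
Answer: $-4850$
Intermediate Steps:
$h{\left(Q \right)} = 2 Q$
$R{\left(N,X \right)} = -1 + X$ ($R{\left(N,X \right)} = X - 1 = -1 + X$)
$97 h{\left(-5 \right)} R{\left(-1,6 \right)} = 97 \cdot 2 \left(-5\right) \left(-1 + 6\right) = 97 \left(-10\right) 5 = \left(-970\right) 5 = -4850$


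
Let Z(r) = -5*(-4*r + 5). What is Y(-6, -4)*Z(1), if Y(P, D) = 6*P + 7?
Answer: 145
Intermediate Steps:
Z(r) = -25 + 20*r (Z(r) = -5*(5 - 4*r) = -25 + 20*r)
Y(P, D) = 7 + 6*P
Y(-6, -4)*Z(1) = (7 + 6*(-6))*(-25 + 20*1) = (7 - 36)*(-25 + 20) = -29*(-5) = 145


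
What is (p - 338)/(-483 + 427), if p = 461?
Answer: -123/56 ≈ -2.1964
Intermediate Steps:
(p - 338)/(-483 + 427) = (461 - 338)/(-483 + 427) = 123/(-56) = 123*(-1/56) = -123/56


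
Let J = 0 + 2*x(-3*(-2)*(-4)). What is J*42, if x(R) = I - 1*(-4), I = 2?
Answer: 504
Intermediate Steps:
x(R) = 6 (x(R) = 2 - 1*(-4) = 2 + 4 = 6)
J = 12 (J = 0 + 2*6 = 0 + 12 = 12)
J*42 = 12*42 = 504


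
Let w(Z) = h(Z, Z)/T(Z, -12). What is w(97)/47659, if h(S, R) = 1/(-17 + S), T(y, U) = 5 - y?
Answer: -1/350770240 ≈ -2.8509e-9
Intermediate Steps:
w(Z) = 1/((-17 + Z)*(5 - Z))
w(97)/47659 = -1/((-17 + 97)*(-5 + 97))/47659 = -1/(80*92)*(1/47659) = -1*1/80*1/92*(1/47659) = -1/7360*1/47659 = -1/350770240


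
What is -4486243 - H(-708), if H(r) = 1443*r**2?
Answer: -727810195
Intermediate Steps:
-4486243 - H(-708) = -4486243 - 1443*(-708)**2 = -4486243 - 1443*501264 = -4486243 - 1*723323952 = -4486243 - 723323952 = -727810195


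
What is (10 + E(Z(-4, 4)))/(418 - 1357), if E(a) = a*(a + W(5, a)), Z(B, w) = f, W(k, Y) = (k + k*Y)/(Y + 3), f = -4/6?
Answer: -628/59157 ≈ -0.010616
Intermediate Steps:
f = -⅔ (f = -4*⅙ = -⅔ ≈ -0.66667)
W(k, Y) = (k + Y*k)/(3 + Y)
Z(B, w) = -⅔
E(a) = a*(a + 5*(1 + a)/(3 + a))
(10 + E(Z(-4, 4)))/(418 - 1357) = (10 - 2*(5 + (-⅔)² + 8*(-⅔))/(3*(3 - ⅔)))/(418 - 1357) = (10 - 2*(5 + 4/9 - 16/3)/(3*7/3))/(-939) = (10 - ⅔*3/7*⅑)*(-1/939) = (10 - 2/63)*(-1/939) = (628/63)*(-1/939) = -628/59157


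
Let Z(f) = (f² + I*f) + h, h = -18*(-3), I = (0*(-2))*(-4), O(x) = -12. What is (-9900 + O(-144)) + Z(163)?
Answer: 16711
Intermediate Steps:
I = 0 (I = 0*(-4) = 0)
h = 54
Z(f) = 54 + f² (Z(f) = (f² + 0*f) + 54 = (f² + 0) + 54 = f² + 54 = 54 + f²)
(-9900 + O(-144)) + Z(163) = (-9900 - 12) + (54 + 163²) = -9912 + (54 + 26569) = -9912 + 26623 = 16711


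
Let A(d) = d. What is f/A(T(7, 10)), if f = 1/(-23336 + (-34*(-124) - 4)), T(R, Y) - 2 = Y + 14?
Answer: -1/497224 ≈ -2.0112e-6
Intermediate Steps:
T(R, Y) = 16 + Y (T(R, Y) = 2 + (Y + 14) = 2 + (14 + Y) = 16 + Y)
f = -1/19124 (f = 1/(-23336 + (4216 - 4)) = 1/(-23336 + 4212) = 1/(-19124) = -1/19124 ≈ -5.2290e-5)
f/A(T(7, 10)) = -1/(19124*(16 + 10)) = -1/19124/26 = -1/19124*1/26 = -1/497224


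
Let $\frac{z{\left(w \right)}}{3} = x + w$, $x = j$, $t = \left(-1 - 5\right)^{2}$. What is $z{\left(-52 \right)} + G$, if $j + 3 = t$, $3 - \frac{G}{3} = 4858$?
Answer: $-14622$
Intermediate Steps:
$G = -14565$ ($G = 9 - 14574 = -14565$)
$t = 36$ ($t = \left(-1 - 5\right)^{2} = \left(-6\right)^{2} = 36$)
$j = 33$ ($j = -3 + 36 = 33$)
$x = 33$
$z{\left(w \right)} = 99 + 3 w$ ($z{\left(w \right)} = 3 \left(33 + w\right) = 99 + 3 w$)
$z{\left(-52 \right)} + G = \left(99 + 3 \left(-52\right)\right) - 14565 = \left(99 - 156\right) - 14565 = -57 - 14565 = -14622$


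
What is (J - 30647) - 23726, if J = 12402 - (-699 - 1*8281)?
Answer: -32991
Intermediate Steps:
J = 21382 (J = 12402 - (-699 - 8281) = 12402 - 1*(-8980) = 12402 + 8980 = 21382)
(J - 30647) - 23726 = (21382 - 30647) - 23726 = -9265 - 23726 = -32991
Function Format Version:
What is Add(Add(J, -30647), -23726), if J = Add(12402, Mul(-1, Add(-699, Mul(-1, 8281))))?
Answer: -32991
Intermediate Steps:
J = 21382 (J = Add(12402, Mul(-1, Add(-699, -8281))) = Add(12402, Mul(-1, -8980)) = Add(12402, 8980) = 21382)
Add(Add(J, -30647), -23726) = Add(Add(21382, -30647), -23726) = Add(-9265, -23726) = -32991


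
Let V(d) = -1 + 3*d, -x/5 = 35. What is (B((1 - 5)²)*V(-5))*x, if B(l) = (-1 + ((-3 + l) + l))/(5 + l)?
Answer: 11200/3 ≈ 3733.3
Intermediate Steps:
x = -175 (x = -5*35 = -175)
B(l) = (-4 + 2*l)/(5 + l) (B(l) = (-1 + (-3 + 2*l))/(5 + l) = (-4 + 2*l)/(5 + l))
(B((1 - 5)²)*V(-5))*x = ((2*(-2 + (1 - 5)²)/(5 + (1 - 5)²))*(-1 + 3*(-5)))*(-175) = ((2*(-2 + (-4)²)/(5 + (-4)²))*(-1 - 15))*(-175) = ((2*(-2 + 16)/(5 + 16))*(-16))*(-175) = ((2*14/21)*(-16))*(-175) = ((2*(1/21)*14)*(-16))*(-175) = ((4/3)*(-16))*(-175) = -64/3*(-175) = 11200/3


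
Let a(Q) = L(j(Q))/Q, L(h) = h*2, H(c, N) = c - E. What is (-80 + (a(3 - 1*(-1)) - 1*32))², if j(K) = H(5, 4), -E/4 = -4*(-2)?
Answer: 34969/4 ≈ 8742.3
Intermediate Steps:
E = -32 (E = -(-16)*(-2) = -4*8 = -32)
H(c, N) = 32 + c (H(c, N) = c - 1*(-32) = c + 32 = 32 + c)
j(K) = 37 (j(K) = 32 + 5 = 37)
L(h) = 2*h
a(Q) = 74/Q (a(Q) = (2*37)/Q = 74/Q)
(-80 + (a(3 - 1*(-1)) - 1*32))² = (-80 + (74/(3 - 1*(-1)) - 1*32))² = (-80 + (74/(3 + 1) - 32))² = (-80 + (74/4 - 32))² = (-80 + (74*(¼) - 32))² = (-80 + (37/2 - 32))² = (-80 - 27/2)² = (-187/2)² = 34969/4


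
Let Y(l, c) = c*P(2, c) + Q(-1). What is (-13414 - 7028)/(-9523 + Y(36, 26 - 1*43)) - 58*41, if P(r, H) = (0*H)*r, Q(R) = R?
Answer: -11313815/4762 ≈ -2375.9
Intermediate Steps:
P(r, H) = 0 (P(r, H) = 0*r = 0)
Y(l, c) = -1 (Y(l, c) = c*0 - 1 = 0 - 1 = -1)
(-13414 - 7028)/(-9523 + Y(36, 26 - 1*43)) - 58*41 = (-13414 - 7028)/(-9523 - 1) - 58*41 = -20442/(-9524) - 2378 = -20442*(-1/9524) - 2378 = 10221/4762 - 2378 = -11313815/4762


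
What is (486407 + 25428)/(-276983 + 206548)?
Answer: -102367/14087 ≈ -7.2668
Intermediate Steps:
(486407 + 25428)/(-276983 + 206548) = 511835/(-70435) = 511835*(-1/70435) = -102367/14087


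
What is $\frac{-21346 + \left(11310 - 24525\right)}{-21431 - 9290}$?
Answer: $\frac{34561}{30721} \approx 1.125$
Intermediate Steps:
$\frac{-21346 + \left(11310 - 24525\right)}{-21431 - 9290} = \frac{-21346 + \left(11310 - 24525\right)}{-30721} = \left(-21346 - 13215\right) \left(- \frac{1}{30721}\right) = \left(-34561\right) \left(- \frac{1}{30721}\right) = \frac{34561}{30721}$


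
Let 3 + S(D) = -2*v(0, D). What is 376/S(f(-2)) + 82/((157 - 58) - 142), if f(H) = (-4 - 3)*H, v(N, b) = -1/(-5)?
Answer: -82234/731 ≈ -112.50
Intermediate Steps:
v(N, b) = 1/5 (v(N, b) = -1*(-1/5) = 1/5)
f(H) = -7*H
S(D) = -17/5 (S(D) = -3 - 2*1/5 = -3 - 2/5 = -17/5)
376/S(f(-2)) + 82/((157 - 58) - 142) = 376/(-17/5) + 82/((157 - 58) - 142) = 376*(-5/17) + 82/(99 - 142) = -1880/17 + 82/(-43) = -1880/17 + 82*(-1/43) = -1880/17 - 82/43 = -82234/731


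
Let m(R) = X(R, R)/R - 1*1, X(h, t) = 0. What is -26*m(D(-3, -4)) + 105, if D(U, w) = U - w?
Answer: 131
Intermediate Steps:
m(R) = -1 (m(R) = 0/R - 1*1 = 0 - 1 = -1)
-26*m(D(-3, -4)) + 105 = -26*(-1) + 105 = 26 + 105 = 131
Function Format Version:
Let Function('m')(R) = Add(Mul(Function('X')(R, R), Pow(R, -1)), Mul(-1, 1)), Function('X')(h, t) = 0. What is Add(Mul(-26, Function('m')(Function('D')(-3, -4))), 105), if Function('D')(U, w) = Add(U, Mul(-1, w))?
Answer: 131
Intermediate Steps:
Function('m')(R) = -1 (Function('m')(R) = Add(Mul(0, Pow(R, -1)), Mul(-1, 1)) = Add(0, -1) = -1)
Add(Mul(-26, Function('m')(Function('D')(-3, -4))), 105) = Add(Mul(-26, -1), 105) = Add(26, 105) = 131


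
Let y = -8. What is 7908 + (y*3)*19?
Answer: 7452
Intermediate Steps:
7908 + (y*3)*19 = 7908 - 8*3*19 = 7908 - 24*19 = 7908 - 456 = 7452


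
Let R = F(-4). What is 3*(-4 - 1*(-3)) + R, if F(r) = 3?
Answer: 0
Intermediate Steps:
R = 3
3*(-4 - 1*(-3)) + R = 3*(-4 - 1*(-3)) + 3 = 3*(-4 + 3) + 3 = 3*(-1) + 3 = -3 + 3 = 0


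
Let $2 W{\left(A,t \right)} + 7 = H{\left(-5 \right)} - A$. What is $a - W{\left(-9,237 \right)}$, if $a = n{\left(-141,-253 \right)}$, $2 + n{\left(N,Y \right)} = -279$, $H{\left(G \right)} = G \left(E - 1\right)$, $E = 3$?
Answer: $-277$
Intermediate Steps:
$H{\left(G \right)} = 2 G$ ($H{\left(G \right)} = G \left(3 - 1\right) = G 2 = 2 G$)
$n{\left(N,Y \right)} = -281$ ($n{\left(N,Y \right)} = -2 - 279 = -281$)
$a = -281$
$W{\left(A,t \right)} = - \frac{17}{2} - \frac{A}{2}$ ($W{\left(A,t \right)} = - \frac{7}{2} + \frac{2 \left(-5\right) - A}{2} = - \frac{7}{2} + \frac{-10 - A}{2} = - \frac{7}{2} - \left(5 + \frac{A}{2}\right) = - \frac{17}{2} - \frac{A}{2}$)
$a - W{\left(-9,237 \right)} = -281 - \left(- \frac{17}{2} - - \frac{9}{2}\right) = -281 - \left(- \frac{17}{2} + \frac{9}{2}\right) = -281 - -4 = -281 + 4 = -277$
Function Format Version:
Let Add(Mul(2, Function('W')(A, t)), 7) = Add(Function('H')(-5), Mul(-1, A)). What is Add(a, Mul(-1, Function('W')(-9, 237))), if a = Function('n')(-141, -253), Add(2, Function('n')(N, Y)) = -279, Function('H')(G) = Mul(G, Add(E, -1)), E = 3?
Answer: -277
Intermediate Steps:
Function('H')(G) = Mul(2, G) (Function('H')(G) = Mul(G, Add(3, -1)) = Mul(G, 2) = Mul(2, G))
Function('n')(N, Y) = -281 (Function('n')(N, Y) = Add(-2, -279) = -281)
a = -281
Function('W')(A, t) = Add(Rational(-17, 2), Mul(Rational(-1, 2), A)) (Function('W')(A, t) = Add(Rational(-7, 2), Mul(Rational(1, 2), Add(Mul(2, -5), Mul(-1, A)))) = Add(Rational(-7, 2), Mul(Rational(1, 2), Add(-10, Mul(-1, A)))) = Add(Rational(-7, 2), Add(-5, Mul(Rational(-1, 2), A))) = Add(Rational(-17, 2), Mul(Rational(-1, 2), A)))
Add(a, Mul(-1, Function('W')(-9, 237))) = Add(-281, Mul(-1, Add(Rational(-17, 2), Mul(Rational(-1, 2), -9)))) = Add(-281, Mul(-1, Add(Rational(-17, 2), Rational(9, 2)))) = Add(-281, Mul(-1, -4)) = Add(-281, 4) = -277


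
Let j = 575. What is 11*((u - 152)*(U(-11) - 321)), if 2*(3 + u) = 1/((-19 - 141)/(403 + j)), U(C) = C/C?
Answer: 556358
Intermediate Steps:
U(C) = 1
u = -969/160 (u = -3 + 1/(2*(((-19 - 141)/(403 + 575)))) = -3 + 1/(2*((-160/978))) = -3 + 1/(2*((-160*1/978))) = -3 + 1/(2*(-80/489)) = -3 + (½)*(-489/80) = -3 - 489/160 = -969/160 ≈ -6.0563)
11*((u - 152)*(U(-11) - 321)) = 11*((-969/160 - 152)*(1 - 321)) = 11*(-25289/160*(-320)) = 11*50578 = 556358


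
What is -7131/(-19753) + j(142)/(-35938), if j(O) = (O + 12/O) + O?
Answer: 8898513664/25200857647 ≈ 0.35310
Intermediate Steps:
j(O) = 2*O + 12/O
-7131/(-19753) + j(142)/(-35938) = -7131/(-19753) + (2*142 + 12/142)/(-35938) = -7131*(-1/19753) + (284 + 12*(1/142))*(-1/35938) = 7131/19753 + (284 + 6/71)*(-1/35938) = 7131/19753 + (20170/71)*(-1/35938) = 7131/19753 - 10085/1275799 = 8898513664/25200857647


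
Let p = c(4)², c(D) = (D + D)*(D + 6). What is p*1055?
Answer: 6752000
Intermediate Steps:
c(D) = 2*D*(6 + D) (c(D) = (2*D)*(6 + D) = 2*D*(6 + D))
p = 6400 (p = (2*4*(6 + 4))² = (2*4*10)² = 80² = 6400)
p*1055 = 6400*1055 = 6752000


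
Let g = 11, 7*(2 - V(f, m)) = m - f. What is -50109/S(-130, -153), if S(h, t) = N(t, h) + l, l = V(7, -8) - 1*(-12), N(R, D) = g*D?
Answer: 116921/3299 ≈ 35.441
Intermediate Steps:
V(f, m) = 2 - m/7 + f/7 (V(f, m) = 2 - (m - f)/7 = 2 + (-m/7 + f/7) = 2 - m/7 + f/7)
N(R, D) = 11*D
l = 113/7 (l = (2 - ⅐*(-8) + (⅐)*7) - 1*(-12) = (2 + 8/7 + 1) + 12 = 29/7 + 12 = 113/7 ≈ 16.143)
S(h, t) = 113/7 + 11*h (S(h, t) = 11*h + 113/7 = 113/7 + 11*h)
-50109/S(-130, -153) = -50109/(113/7 + 11*(-130)) = -50109/(113/7 - 1430) = -50109/(-9897/7) = -50109*(-7/9897) = 116921/3299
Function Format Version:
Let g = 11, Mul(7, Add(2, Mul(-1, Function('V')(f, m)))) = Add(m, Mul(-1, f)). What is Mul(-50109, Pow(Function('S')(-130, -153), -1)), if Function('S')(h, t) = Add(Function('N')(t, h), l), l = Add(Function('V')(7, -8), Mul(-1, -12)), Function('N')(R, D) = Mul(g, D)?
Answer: Rational(116921, 3299) ≈ 35.441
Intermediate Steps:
Function('V')(f, m) = Add(2, Mul(Rational(-1, 7), m), Mul(Rational(1, 7), f)) (Function('V')(f, m) = Add(2, Mul(Rational(-1, 7), Add(m, Mul(-1, f)))) = Add(2, Add(Mul(Rational(-1, 7), m), Mul(Rational(1, 7), f))) = Add(2, Mul(Rational(-1, 7), m), Mul(Rational(1, 7), f)))
Function('N')(R, D) = Mul(11, D)
l = Rational(113, 7) (l = Add(Add(2, Mul(Rational(-1, 7), -8), Mul(Rational(1, 7), 7)), Mul(-1, -12)) = Add(Add(2, Rational(8, 7), 1), 12) = Add(Rational(29, 7), 12) = Rational(113, 7) ≈ 16.143)
Function('S')(h, t) = Add(Rational(113, 7), Mul(11, h)) (Function('S')(h, t) = Add(Mul(11, h), Rational(113, 7)) = Add(Rational(113, 7), Mul(11, h)))
Mul(-50109, Pow(Function('S')(-130, -153), -1)) = Mul(-50109, Pow(Add(Rational(113, 7), Mul(11, -130)), -1)) = Mul(-50109, Pow(Add(Rational(113, 7), -1430), -1)) = Mul(-50109, Pow(Rational(-9897, 7), -1)) = Mul(-50109, Rational(-7, 9897)) = Rational(116921, 3299)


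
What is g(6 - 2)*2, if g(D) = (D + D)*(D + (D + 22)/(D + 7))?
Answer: 1120/11 ≈ 101.82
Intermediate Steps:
g(D) = 2*D*(D + (22 + D)/(7 + D)) (g(D) = (2*D)*(D + (22 + D)/(7 + D)) = 2*D*(D + (22 + D)/(7 + D)))
g(6 - 2)*2 = (2*(6 - 2)*(22 + (6 - 2)**2 + 8*(6 - 2))/(7 + (6 - 2)))*2 = (2*4*(22 + 4**2 + 8*4)/(7 + 4))*2 = (2*4*(22 + 16 + 32)/11)*2 = (2*4*(1/11)*70)*2 = (560/11)*2 = 1120/11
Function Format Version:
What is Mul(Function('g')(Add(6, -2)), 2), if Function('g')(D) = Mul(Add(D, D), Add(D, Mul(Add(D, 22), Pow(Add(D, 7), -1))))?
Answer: Rational(1120, 11) ≈ 101.82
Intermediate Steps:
Function('g')(D) = Mul(2, D, Add(D, Mul(Pow(Add(7, D), -1), Add(22, D)))) (Function('g')(D) = Mul(Mul(2, D), Add(D, Mul(Add(22, D), Pow(Add(7, D), -1)))) = Mul(Mul(2, D), Add(D, Mul(Pow(Add(7, D), -1), Add(22, D)))) = Mul(2, D, Add(D, Mul(Pow(Add(7, D), -1), Add(22, D)))))
Mul(Function('g')(Add(6, -2)), 2) = Mul(Mul(2, Add(6, -2), Pow(Add(7, Add(6, -2)), -1), Add(22, Pow(Add(6, -2), 2), Mul(8, Add(6, -2)))), 2) = Mul(Mul(2, 4, Pow(Add(7, 4), -1), Add(22, Pow(4, 2), Mul(8, 4))), 2) = Mul(Mul(2, 4, Pow(11, -1), Add(22, 16, 32)), 2) = Mul(Mul(2, 4, Rational(1, 11), 70), 2) = Mul(Rational(560, 11), 2) = Rational(1120, 11)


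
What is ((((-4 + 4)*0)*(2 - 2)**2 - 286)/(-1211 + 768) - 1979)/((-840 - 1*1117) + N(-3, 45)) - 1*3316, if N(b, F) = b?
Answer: -2878340069/868280 ≈ -3315.0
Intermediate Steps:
((((-4 + 4)*0)*(2 - 2)**2 - 286)/(-1211 + 768) - 1979)/((-840 - 1*1117) + N(-3, 45)) - 1*3316 = ((((-4 + 4)*0)*(2 - 2)**2 - 286)/(-1211 + 768) - 1979)/((-840 - 1*1117) - 3) - 1*3316 = (((0*0)*0**2 - 286)/(-443) - 1979)/((-840 - 1117) - 3) - 3316 = ((0*0 - 286)*(-1/443) - 1979)/(-1957 - 3) - 3316 = ((0 - 286)*(-1/443) - 1979)/(-1960) - 3316 = (-286*(-1/443) - 1979)*(-1/1960) - 3316 = (286/443 - 1979)*(-1/1960) - 3316 = -876411/443*(-1/1960) - 3316 = 876411/868280 - 3316 = -2878340069/868280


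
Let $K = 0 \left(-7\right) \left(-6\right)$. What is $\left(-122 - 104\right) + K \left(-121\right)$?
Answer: $-226$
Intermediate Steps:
$K = 0$ ($K = 0 \left(-6\right) = 0$)
$\left(-122 - 104\right) + K \left(-121\right) = \left(-122 - 104\right) + 0 \left(-121\right) = \left(-122 - 104\right) + 0 = -226 + 0 = -226$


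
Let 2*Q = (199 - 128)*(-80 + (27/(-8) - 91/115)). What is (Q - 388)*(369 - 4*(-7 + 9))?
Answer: -2242410343/1840 ≈ -1.2187e+6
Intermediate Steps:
Q = -5497743/1840 (Q = ((199 - 128)*(-80 + (27/(-8) - 91/115)))/2 = (71*(-80 + (27*(-1/8) - 91*1/115)))/2 = (71*(-80 + (-27/8 - 91/115)))/2 = (71*(-80 - 3833/920))/2 = (71*(-77433/920))/2 = (1/2)*(-5497743/920) = -5497743/1840 ≈ -2987.9)
(Q - 388)*(369 - 4*(-7 + 9)) = (-5497743/1840 - 388)*(369 - 4*(-7 + 9)) = -6211663*(369 - 4*2)/1840 = -6211663*(369 - 8)/1840 = -6211663/1840*361 = -2242410343/1840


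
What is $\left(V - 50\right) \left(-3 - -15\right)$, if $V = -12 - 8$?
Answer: $-840$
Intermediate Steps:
$V = -20$
$\left(V - 50\right) \left(-3 - -15\right) = \left(-20 - 50\right) \left(-3 - -15\right) = - 70 \left(-3 + 15\right) = \left(-70\right) 12 = -840$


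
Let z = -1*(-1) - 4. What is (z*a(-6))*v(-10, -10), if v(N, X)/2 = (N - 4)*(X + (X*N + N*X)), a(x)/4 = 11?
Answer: 702240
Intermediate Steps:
z = -3 (z = 1 - 4 = -3)
a(x) = 44 (a(x) = 4*11 = 44)
v(N, X) = 2*(-4 + N)*(X + 2*N*X) (v(N, X) = 2*((N - 4)*(X + (X*N + N*X))) = 2*((-4 + N)*(X + (N*X + N*X))) = 2*((-4 + N)*(X + 2*N*X)) = 2*(-4 + N)*(X + 2*N*X))
(z*a(-6))*v(-10, -10) = (-3*44)*(2*(-10)*(-4 - 7*(-10) + 2*(-10)²)) = -264*(-10)*(-4 + 70 + 2*100) = -264*(-10)*(-4 + 70 + 200) = -264*(-10)*266 = -132*(-5320) = 702240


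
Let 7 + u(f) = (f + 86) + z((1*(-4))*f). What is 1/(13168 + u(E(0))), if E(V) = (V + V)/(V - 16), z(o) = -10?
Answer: 1/13237 ≈ 7.5546e-5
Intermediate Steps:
E(V) = 2*V/(-16 + V) (E(V) = (2*V)/(-16 + V) = 2*V/(-16 + V))
u(f) = 69 + f (u(f) = -7 + ((f + 86) - 10) = -7 + ((86 + f) - 10) = -7 + (76 + f) = 69 + f)
1/(13168 + u(E(0))) = 1/(13168 + (69 + 2*0/(-16 + 0))) = 1/(13168 + (69 + 2*0/(-16))) = 1/(13168 + (69 + 2*0*(-1/16))) = 1/(13168 + (69 + 0)) = 1/(13168 + 69) = 1/13237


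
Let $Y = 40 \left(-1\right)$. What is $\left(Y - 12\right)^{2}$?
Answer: $2704$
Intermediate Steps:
$Y = -40$
$\left(Y - 12\right)^{2} = \left(-40 - 12\right)^{2} = \left(-52\right)^{2} = 2704$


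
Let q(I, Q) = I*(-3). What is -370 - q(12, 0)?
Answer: -334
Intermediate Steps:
q(I, Q) = -3*I
-370 - q(12, 0) = -370 - (-3)*12 = -370 - 1*(-36) = -370 + 36 = -334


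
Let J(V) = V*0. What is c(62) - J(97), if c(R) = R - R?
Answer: 0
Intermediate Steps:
J(V) = 0
c(R) = 0
c(62) - J(97) = 0 - 1*0 = 0 + 0 = 0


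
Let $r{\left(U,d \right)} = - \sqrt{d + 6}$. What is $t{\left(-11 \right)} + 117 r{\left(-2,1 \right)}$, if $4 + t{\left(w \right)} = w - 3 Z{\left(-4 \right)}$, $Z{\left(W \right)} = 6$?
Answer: $-33 - 117 \sqrt{7} \approx -342.55$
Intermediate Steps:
$r{\left(U,d \right)} = - \sqrt{6 + d}$
$t{\left(w \right)} = -22 + w$ ($t{\left(w \right)} = -4 + \left(w - 18\right) = -4 + \left(-18 + w\right) = -22 + w$)
$t{\left(-11 \right)} + 117 r{\left(-2,1 \right)} = \left(-22 - 11\right) + 117 \left(- \sqrt{6 + 1}\right) = -33 + 117 \left(- \sqrt{7}\right) = -33 - 117 \sqrt{7}$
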